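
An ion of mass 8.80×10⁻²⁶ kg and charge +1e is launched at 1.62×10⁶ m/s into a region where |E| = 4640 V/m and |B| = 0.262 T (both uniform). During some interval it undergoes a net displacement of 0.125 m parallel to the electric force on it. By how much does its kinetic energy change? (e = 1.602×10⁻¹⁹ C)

ΔKE ≈ 9.29×10⁻¹⁷ J

The magnetic force is always ⟂ v and does no work; only the electric force changes KE.
ΔKE = F_E · d = |q|E d = (1.602×10⁻¹⁹)(4640)(0.125) ≈ 9.29×10⁻¹⁷ J.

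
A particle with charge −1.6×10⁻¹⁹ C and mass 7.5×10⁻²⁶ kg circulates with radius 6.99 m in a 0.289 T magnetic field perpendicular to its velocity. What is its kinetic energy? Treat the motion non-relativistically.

KE ≈ 6.96×10⁻¹³ J

v = |q|Br/m, then KE = ½mv² = (qBr)²/(2m).
v = (1.6×10⁻¹⁹)(0.289)(6.99)/7.5×10⁻²⁶ ≈ 4.310×10⁶ m/s.
KE = ½(7.5×10⁻²⁶)(4.310×10⁶)² ≈ 6.96×10⁻¹³ J.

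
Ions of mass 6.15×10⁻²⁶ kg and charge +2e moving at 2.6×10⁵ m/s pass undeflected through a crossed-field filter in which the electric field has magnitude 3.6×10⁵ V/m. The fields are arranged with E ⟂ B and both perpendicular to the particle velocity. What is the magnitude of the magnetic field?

B = 1.4 T

Balance of forces in the selector: qE = qvB ⇒ B = E/v.
B = 3.6×10⁵/2.6×10⁵ = 1.4 T.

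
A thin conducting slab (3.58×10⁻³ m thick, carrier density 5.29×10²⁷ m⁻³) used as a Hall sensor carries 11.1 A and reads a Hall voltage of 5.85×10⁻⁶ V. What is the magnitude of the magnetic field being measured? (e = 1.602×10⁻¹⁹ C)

B ≈ 1.60 T

From V_H = IB/(n e t), B = V_H n e t / I.
B = (5.85×10⁻⁶)(5.29×10²⁷)(1.602×10⁻¹⁹)(3.58×10⁻³)/11.1 ≈ 1.60 T.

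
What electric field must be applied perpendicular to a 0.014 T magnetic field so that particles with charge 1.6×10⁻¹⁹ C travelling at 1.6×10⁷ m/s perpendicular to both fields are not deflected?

For straight-line motion qE = qvB, so E = vB.
E = 1.6×10⁷ × 0.014 = 2.2×10⁵ V/m.

E = 2.2×10⁵ V/m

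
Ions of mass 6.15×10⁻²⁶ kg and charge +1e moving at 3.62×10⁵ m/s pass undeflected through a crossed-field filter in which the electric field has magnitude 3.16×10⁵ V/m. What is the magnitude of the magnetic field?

B = 0.873 T

Balance of forces in the selector: qE = qvB ⇒ B = E/v.
B = 3.16×10⁵/3.62×10⁵ = 0.873 T.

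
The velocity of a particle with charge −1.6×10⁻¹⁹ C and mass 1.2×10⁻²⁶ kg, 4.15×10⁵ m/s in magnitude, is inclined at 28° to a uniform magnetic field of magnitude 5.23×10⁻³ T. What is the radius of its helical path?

v⊥ = v sinθ = 4.15×10⁵·sin28° ≈ 1.948×10⁵ m/s.
r = m v⊥/(|q|B) = (1.2×10⁻²⁶)(1.948×10⁵)/((1.6×10⁻¹⁹)(5.23×10⁻³)) ≈ 2.79 m.

r ≈ 2.79 m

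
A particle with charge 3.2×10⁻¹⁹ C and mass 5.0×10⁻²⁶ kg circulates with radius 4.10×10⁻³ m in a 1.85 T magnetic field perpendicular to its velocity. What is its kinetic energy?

KE ≈ 368 eV

v = |q|Br/m, then KE = ½mv² = (qBr)²/(2m).
v = (3.2×10⁻¹⁹)(1.85)(4.10×10⁻³)/5.0×10⁻²⁶ ≈ 4.854×10⁴ m/s.
KE = ½(5.0×10⁻²⁶)(4.854×10⁴)² ≈ 5.89×10⁻¹⁷ J = 368 eV.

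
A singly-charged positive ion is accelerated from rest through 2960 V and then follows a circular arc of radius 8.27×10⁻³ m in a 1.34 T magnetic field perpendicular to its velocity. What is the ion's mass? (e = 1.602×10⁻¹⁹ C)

Combine |q|V = ½mv² and r = mv/(|q|B): eliminate v to get m = qB²r²/(2V).
m = (1.602×10⁻¹⁹)(1.34)²(8.27×10⁻³)²/(2·2960) ≈ 3.32×10⁻²⁷ kg.

m ≈ 3.32×10⁻²⁷ kg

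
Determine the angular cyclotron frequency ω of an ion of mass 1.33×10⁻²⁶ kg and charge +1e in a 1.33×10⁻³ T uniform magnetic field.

ω = |q|B/m.
ω = (1.602×10⁻¹⁹)(1.33×10⁻³)/1.33×10⁻²⁶ ≈ 1.60×10⁴ rad/s.

ω ≈ 1.60×10⁴ rad/s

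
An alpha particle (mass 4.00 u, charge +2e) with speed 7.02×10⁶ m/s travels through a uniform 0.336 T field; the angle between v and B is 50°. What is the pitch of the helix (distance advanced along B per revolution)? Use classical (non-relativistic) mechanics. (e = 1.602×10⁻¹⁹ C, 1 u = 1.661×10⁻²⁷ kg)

p ≈ 1.75 m

v∥ = v cosθ = 7.02×10⁶·cos50° ≈ 4.512×10⁶ m/s.
T = 2πm/(|q|B) = 2π(6.644×10⁻²⁷)/((3.204×10⁻¹⁹)(0.336)) ≈ 3.878×10⁻⁷ s.
pitch = v∥ T = (4.512×10⁶)(3.878×10⁻⁷) ≈ 1.75 m.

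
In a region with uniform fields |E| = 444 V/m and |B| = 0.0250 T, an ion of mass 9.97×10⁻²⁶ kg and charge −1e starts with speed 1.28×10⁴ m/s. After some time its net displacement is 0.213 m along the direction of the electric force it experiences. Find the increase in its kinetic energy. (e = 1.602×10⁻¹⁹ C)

ΔKE ≈ 1.52×10⁻¹⁷ J

The magnetic force is always ⟂ v and does no work; only the electric force changes KE.
ΔKE = F_E · d = |q|E d = (1.602×10⁻¹⁹)(444)(0.213) ≈ 1.52×10⁻¹⁷ J.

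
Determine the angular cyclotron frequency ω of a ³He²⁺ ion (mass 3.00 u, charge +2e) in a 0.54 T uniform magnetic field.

ω ≈ 3.5×10⁷ rad/s

ω = |q|B/m.
ω = (3.204×10⁻¹⁹)(0.54)/4.983×10⁻²⁷ ≈ 3.5×10⁷ rad/s.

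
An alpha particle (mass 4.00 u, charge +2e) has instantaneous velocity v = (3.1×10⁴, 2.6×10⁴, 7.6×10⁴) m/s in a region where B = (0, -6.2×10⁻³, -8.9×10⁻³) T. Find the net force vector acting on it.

F ≈ (7.68×10⁻¹⁷, 8.84×10⁻¹⁷, -6.16×10⁻¹⁷) N

v×B = (240, 276, -192) N/C.
F = q v×B = (3.204×10⁻¹⁹ C)·(240, 276, -192) = (7.68×10⁻¹⁷, 8.84×10⁻¹⁷, -6.16×10⁻¹⁷) N.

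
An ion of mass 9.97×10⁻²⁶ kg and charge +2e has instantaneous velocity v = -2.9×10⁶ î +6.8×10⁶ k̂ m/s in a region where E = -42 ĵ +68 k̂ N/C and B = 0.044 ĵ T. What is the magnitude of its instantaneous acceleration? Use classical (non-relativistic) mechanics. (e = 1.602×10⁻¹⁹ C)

v×B = (-2.99×10⁵, 0, -1.28×10⁵) N/C.
E + v×B = (-2.99×10⁵, -42.0, -1.28×10⁵) N/C.
F = q(E + v×B) = (3.204×10⁻¹⁹ C)·(-2.99×10⁵, -42.0, -1.28×10⁵) = (-9.59×10⁻¹⁴, -1.35×10⁻¹⁷, -4.09×10⁻¹⁴) N.
|a| = |F|/m = 1.042×10⁻¹³/9.97×10⁻²⁶ ≈ 1.05×10¹² m/s².

|a| ≈ 1.05×10¹² m/s²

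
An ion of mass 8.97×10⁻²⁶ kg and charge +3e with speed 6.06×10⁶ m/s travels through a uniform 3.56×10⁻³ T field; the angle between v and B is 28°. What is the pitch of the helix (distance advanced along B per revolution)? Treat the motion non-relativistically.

v∥ = v cosθ = 6.06×10⁶·cos28° ≈ 5.351×10⁶ m/s.
T = 2πm/(|q|B) = 2π(8.97×10⁻²⁶)/((4.806×10⁻¹⁹)(3.56×10⁻³)) ≈ 3.294×10⁻⁴ s.
pitch = v∥ T = (5.351×10⁶)(3.294×10⁻⁴) ≈ 1760 m.

p ≈ 1760 m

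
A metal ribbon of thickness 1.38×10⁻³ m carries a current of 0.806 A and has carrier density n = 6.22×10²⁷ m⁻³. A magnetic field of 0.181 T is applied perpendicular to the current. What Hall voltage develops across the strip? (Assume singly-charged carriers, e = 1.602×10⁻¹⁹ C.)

V_H = IB/(n e t).
V_H = (0.806)(0.181)/((6.22×10²⁷)(1.602×10⁻¹⁹)(1.38×10⁻³)) ≈ 1.06×10⁻⁷ V.

V_H ≈ 1.06×10⁻⁷ V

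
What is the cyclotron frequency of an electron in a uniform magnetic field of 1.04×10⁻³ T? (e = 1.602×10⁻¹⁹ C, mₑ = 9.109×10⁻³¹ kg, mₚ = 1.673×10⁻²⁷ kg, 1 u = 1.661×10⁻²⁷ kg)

f = |q|B/(2πm).
f = (1.602×10⁻¹⁹)(1.04×10⁻³)/(2π·9.109×10⁻³¹) ≈ 2.91×10⁷ Hz.

f ≈ 2.91×10⁷ Hz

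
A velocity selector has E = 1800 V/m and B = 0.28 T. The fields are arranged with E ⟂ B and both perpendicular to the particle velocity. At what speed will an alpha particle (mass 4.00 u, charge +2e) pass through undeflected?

v = 6400 m/s

For undeflected motion the electric and magnetic forces balance: qE = qvB.
v = E/B = 1800/0.28 = 6400 m/s.
The result is independent of the particle's charge and mass.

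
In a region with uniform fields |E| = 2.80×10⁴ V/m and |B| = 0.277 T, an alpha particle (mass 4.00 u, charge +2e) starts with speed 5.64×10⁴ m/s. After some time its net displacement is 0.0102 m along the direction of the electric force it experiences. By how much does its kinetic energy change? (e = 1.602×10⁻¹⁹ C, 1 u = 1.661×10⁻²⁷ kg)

The magnetic force is always ⟂ v and does no work; only the electric force changes KE.
ΔKE = F_E · d = |q|E d = (3.204×10⁻¹⁹)(2.80×10⁴)(0.0102) ≈ 9.15×10⁻¹⁷ J.

ΔKE ≈ 9.15×10⁻¹⁷ J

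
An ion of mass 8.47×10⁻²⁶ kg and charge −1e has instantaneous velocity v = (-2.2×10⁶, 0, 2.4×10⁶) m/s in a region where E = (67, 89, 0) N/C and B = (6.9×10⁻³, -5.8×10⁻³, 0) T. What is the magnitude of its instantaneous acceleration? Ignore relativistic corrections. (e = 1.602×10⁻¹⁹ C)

|a| ≈ 4.77×10¹⁰ m/s²

v×B = (1.39×10⁴, 1.66×10⁴, 1.28×10⁴) N/C.
E + v×B = (1.40×10⁴, 1.66×10⁴, 1.28×10⁴) N/C.
F = q(E + v×B) = (−1.602×10⁻¹⁹ C)·(1.40×10⁴, 1.66×10⁴, 1.28×10⁴) = (-2.24×10⁻¹⁵, -2.67×10⁻¹⁵, -2.04×10⁻¹⁵) N.
|a| = |F|/m = 4.039×10⁻¹⁵/8.47×10⁻²⁶ ≈ 4.77×10¹⁰ m/s².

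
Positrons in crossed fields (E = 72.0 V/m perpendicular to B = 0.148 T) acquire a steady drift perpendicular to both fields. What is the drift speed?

v_d ≈ 486 m/s

In crossed fields the guiding centre drifts at v_d = |E×B|/B² = E/B, independent of charge and mass.
v_d = 72.0/0.148 = 486 m/s.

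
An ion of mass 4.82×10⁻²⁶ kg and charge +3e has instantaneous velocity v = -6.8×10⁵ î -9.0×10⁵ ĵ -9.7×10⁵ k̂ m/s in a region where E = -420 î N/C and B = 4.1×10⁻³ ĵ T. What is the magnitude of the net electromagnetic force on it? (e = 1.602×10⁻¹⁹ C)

|F| ≈ 2.17×10⁻¹⁵ N

v×B = (3980, 0, -2790) N/C.
E + v×B = (3560, 0, -2790) N/C.
F = q(E + v×B) = (4.806×10⁻¹⁹ C)·(3560, 0, -2790) = (1.71×10⁻¹⁵, 0, -1.34×10⁻¹⁵) N.
|F| = 2.17×10⁻¹⁵ N.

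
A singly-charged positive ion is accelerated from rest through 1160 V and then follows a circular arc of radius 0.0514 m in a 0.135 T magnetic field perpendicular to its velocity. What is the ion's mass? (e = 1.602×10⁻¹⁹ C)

m ≈ 3.32×10⁻²⁷ kg

Combine |q|V = ½mv² and r = mv/(|q|B): eliminate v to get m = qB²r²/(2V).
m = (1.602×10⁻¹⁹)(0.135)²(0.0514)²/(2·1160) ≈ 3.32×10⁻²⁷ kg.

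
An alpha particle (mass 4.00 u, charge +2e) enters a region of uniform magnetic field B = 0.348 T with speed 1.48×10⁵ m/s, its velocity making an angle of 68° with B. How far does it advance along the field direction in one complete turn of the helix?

v∥ = v cosθ = 1.48×10⁵·cos68° ≈ 5.544×10⁴ m/s.
T = 2πm/(|q|B) = 2π(6.644×10⁻²⁷)/((3.204×10⁻¹⁹)(0.348)) ≈ 3.744×10⁻⁷ s.
pitch = v∥ T = (5.544×10⁴)(3.744×10⁻⁷) ≈ 0.0208 m.

p ≈ 0.0208 m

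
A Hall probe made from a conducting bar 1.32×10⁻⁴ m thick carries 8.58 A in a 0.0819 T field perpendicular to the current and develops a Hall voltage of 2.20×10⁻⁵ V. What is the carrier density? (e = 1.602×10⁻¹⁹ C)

From V_H = IB/(n e t), n = IB/(V_H e t).
n = (8.58)(0.0819)/((2.20×10⁻⁵)(1.602×10⁻¹⁹)(1.32×10⁻⁴)) ≈ 1.51×10²⁷ m⁻³.

n ≈ 1.51×10²⁷ m⁻³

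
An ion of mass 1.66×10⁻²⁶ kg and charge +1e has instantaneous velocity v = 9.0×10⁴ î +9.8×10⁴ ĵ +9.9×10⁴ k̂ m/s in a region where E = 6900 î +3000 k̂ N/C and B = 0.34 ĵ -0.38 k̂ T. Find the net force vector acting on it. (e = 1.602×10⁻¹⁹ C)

v×B = (-7.09×10⁴, 3.42×10⁴, 3.06×10⁴) N/C.
E + v×B = (-6.40×10⁴, 3.42×10⁴, 3.36×10⁴) N/C.
F = q(E + v×B) = (1.602×10⁻¹⁹ C)·(-6.40×10⁴, 3.42×10⁴, 3.36×10⁴) = (-1.03×10⁻¹⁴, 5.48×10⁻¹⁵, 5.38×10⁻¹⁵) N.

F ≈ (-1.03×10⁻¹⁴, 5.48×10⁻¹⁵, 5.38×10⁻¹⁵) N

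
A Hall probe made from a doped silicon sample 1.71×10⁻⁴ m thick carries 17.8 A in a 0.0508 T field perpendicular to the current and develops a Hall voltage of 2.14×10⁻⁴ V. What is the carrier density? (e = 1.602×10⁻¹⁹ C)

From V_H = IB/(n e t), n = IB/(V_H e t).
n = (17.8)(0.0508)/((2.14×10⁻⁴)(1.602×10⁻¹⁹)(1.71×10⁻⁴)) ≈ 1.54×10²⁶ m⁻³.

n ≈ 1.54×10²⁶ m⁻³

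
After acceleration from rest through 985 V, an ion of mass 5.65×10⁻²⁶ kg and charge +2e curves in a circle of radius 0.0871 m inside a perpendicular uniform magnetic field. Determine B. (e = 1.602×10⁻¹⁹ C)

v = √(2|q|V/m) = √(2·3.204×10⁻¹⁹·985/5.65×10⁻²⁶) ≈ 1.057×10⁵ m/s.
B = mv/(|q|r) = (5.65×10⁻²⁶)(1.057×10⁵)/((3.204×10⁻¹⁹)(0.0871)) ≈ 0.214 T.

B ≈ 0.214 T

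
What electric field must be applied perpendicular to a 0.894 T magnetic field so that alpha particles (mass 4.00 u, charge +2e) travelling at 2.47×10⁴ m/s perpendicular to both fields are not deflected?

For straight-line motion qE = qvB, so E = vB.
E = 2.47×10⁴ × 0.894 = 2.21×10⁴ V/m.

E = 2.21×10⁴ V/m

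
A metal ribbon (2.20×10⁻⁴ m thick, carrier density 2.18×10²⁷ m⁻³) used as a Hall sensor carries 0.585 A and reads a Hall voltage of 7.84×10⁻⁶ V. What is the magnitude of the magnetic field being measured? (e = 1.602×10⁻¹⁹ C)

From V_H = IB/(n e t), B = V_H n e t / I.
B = (7.84×10⁻⁶)(2.18×10²⁷)(1.602×10⁻¹⁹)(2.20×10⁻⁴)/0.585 ≈ 1.03 T.

B ≈ 1.03 T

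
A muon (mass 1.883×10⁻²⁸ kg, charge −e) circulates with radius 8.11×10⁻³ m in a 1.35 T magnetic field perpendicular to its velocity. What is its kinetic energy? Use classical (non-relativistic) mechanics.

KE ≈ 8.17×10⁻¹⁵ J

v = |q|Br/m, then KE = ½mv² = (qBr)²/(2m).
v = (1.602×10⁻¹⁹)(1.35)(8.11×10⁻³)/1.883×10⁻²⁸ ≈ 9.315×10⁶ m/s.
KE = ½(1.883×10⁻²⁸)(9.315×10⁶)² ≈ 8.17×10⁻¹⁵ J.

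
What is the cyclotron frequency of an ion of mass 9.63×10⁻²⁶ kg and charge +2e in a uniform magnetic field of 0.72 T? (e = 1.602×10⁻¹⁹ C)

f = |q|B/(2πm).
f = (3.204×10⁻¹⁹)(0.72)/(2π·9.63×10⁻²⁶) ≈ 3.8×10⁵ Hz.

f ≈ 3.8×10⁵ Hz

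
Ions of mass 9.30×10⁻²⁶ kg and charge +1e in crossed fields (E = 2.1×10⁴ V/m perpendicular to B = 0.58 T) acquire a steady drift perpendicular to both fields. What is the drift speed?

v_d ≈ 3.6×10⁴ m/s

In crossed fields the guiding centre drifts at v_d = |E×B|/B² = E/B, independent of charge and mass.
v_d = 2.1×10⁴/0.58 = 3.6×10⁴ m/s.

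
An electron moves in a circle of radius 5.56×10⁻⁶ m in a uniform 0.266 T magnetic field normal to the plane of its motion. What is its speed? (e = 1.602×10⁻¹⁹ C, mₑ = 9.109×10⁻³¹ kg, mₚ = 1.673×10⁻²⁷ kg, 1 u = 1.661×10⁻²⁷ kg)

From |q|vB = mv²/r, v = |q|Br/m.
v = (1.602×10⁻¹⁹)(0.266)(5.56×10⁻⁶)/9.109×10⁻³¹ ≈ 2.60×10⁵ m/s.

v ≈ 2.60×10⁵ m/s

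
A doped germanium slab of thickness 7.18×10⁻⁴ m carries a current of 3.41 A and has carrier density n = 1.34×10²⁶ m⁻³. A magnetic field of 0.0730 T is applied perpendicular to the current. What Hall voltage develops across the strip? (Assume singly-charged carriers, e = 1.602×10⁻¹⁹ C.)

V_H ≈ 1.62×10⁻⁵ V

V_H = IB/(n e t).
V_H = (3.41)(0.0730)/((1.34×10²⁶)(1.602×10⁻¹⁹)(7.18×10⁻⁴)) ≈ 1.62×10⁻⁵ V.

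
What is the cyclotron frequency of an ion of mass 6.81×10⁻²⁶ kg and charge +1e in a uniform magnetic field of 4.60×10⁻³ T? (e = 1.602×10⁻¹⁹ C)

f ≈ 1720 Hz

f = |q|B/(2πm).
f = (1.602×10⁻¹⁹)(4.60×10⁻³)/(2π·6.81×10⁻²⁶) ≈ 1720 Hz.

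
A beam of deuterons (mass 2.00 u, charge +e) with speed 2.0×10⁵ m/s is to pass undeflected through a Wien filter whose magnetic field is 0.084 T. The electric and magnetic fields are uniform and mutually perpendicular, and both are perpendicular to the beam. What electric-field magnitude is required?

E = 1.7×10⁴ V/m

For straight-line motion qE = qvB, so E = vB.
E = 2.0×10⁵ × 0.084 = 1.7×10⁴ V/m.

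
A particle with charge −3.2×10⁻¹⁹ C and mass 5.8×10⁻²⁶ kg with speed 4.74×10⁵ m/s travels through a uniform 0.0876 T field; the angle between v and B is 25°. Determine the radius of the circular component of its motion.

v⊥ = v sinθ = 4.74×10⁵·sin25° ≈ 2.003×10⁵ m/s.
r = m v⊥/(|q|B) = (5.8×10⁻²⁶)(2.003×10⁵)/((3.2×10⁻¹⁹)(0.0876)) ≈ 0.414 m.

r ≈ 0.414 m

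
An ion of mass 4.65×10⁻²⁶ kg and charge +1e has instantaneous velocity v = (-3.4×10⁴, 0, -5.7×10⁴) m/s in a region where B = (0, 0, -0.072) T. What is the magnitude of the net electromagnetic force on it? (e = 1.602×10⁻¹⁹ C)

|F| ≈ 3.92×10⁻¹⁶ N

v×B = (0, -2450, 0) N/C.
F = q v×B = (1.602×10⁻¹⁹ C)·(0, -2450, 0) = (0, -3.92×10⁻¹⁶, 0) N.
|F| = 3.92×10⁻¹⁶ N.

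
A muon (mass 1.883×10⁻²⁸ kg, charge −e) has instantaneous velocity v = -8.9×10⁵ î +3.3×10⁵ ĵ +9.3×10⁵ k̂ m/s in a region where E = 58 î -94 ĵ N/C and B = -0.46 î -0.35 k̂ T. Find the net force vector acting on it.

F ≈ (1.85×10⁻¹⁴, 1.18×10⁻¹³, -2.43×10⁻¹⁴) N

v×B = (-1.15×10⁵, -7.39×10⁵, 1.52×10⁵) N/C.
E + v×B = (-1.15×10⁵, -7.39×10⁵, 1.52×10⁵) N/C.
F = q(E + v×B) = (−1.602×10⁻¹⁹ C)·(-1.15×10⁵, -7.39×10⁵, 1.52×10⁵) = (1.85×10⁻¹⁴, 1.18×10⁻¹³, -2.43×10⁻¹⁴) N.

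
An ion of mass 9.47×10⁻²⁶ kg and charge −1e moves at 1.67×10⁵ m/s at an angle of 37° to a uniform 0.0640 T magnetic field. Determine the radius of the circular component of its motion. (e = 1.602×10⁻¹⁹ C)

r ≈ 0.928 m

v⊥ = v sinθ = 1.67×10⁵·sin37° ≈ 1.005×10⁵ m/s.
r = m v⊥/(|q|B) = (9.47×10⁻²⁶)(1.005×10⁵)/((1.602×10⁻¹⁹)(0.0640)) ≈ 0.928 m.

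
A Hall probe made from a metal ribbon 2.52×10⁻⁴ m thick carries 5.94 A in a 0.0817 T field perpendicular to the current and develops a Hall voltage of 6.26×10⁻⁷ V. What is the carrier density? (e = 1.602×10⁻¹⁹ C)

n ≈ 1.92×10²⁸ m⁻³

From V_H = IB/(n e t), n = IB/(V_H e t).
n = (5.94)(0.0817)/((6.26×10⁻⁷)(1.602×10⁻¹⁹)(2.52×10⁻⁴)) ≈ 1.92×10²⁸ m⁻³.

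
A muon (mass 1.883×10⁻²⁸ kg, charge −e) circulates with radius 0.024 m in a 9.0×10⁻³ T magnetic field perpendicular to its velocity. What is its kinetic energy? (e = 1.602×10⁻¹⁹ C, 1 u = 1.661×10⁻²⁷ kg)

KE ≈ 20 eV

v = |q|Br/m, then KE = ½mv² = (qBr)²/(2m).
v = (1.602×10⁻¹⁹)(9.0×10⁻³)(0.024)/1.883×10⁻²⁸ ≈ 1.838×10⁵ m/s.
KE = ½(1.883×10⁻²⁸)(1.838×10⁵)² ≈ 3.2×10⁻¹⁸ J = 20 eV.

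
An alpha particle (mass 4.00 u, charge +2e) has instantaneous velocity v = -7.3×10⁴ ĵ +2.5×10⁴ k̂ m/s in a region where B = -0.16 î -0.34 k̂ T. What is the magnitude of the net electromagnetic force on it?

v×B = (2.48×10⁴, -4000, -1.17×10⁴) N/C.
F = q v×B = (3.204×10⁻¹⁹ C)·(2.48×10⁴, -4000, -1.17×10⁴) = (7.95×10⁻¹⁵, -1.28×10⁻¹⁵, -3.74×10⁻¹⁵) N.
|F| = 8.88×10⁻¹⁵ N.

|F| ≈ 8.88×10⁻¹⁵ N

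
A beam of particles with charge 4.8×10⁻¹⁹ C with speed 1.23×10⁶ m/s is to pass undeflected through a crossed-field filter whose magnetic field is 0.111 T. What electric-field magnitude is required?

For straight-line motion qE = qvB, so E = vB.
E = 1.23×10⁶ × 0.111 = 1.37×10⁵ V/m.

E = 1.37×10⁵ V/m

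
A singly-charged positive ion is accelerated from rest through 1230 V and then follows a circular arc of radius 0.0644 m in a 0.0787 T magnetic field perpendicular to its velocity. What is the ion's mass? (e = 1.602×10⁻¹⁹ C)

Combine |q|V = ½mv² and r = mv/(|q|B): eliminate v to get m = qB²r²/(2V).
m = (1.602×10⁻¹⁹)(0.0787)²(0.0644)²/(2·1230) ≈ 1.67×10⁻²⁷ kg.

m ≈ 1.67×10⁻²⁷ kg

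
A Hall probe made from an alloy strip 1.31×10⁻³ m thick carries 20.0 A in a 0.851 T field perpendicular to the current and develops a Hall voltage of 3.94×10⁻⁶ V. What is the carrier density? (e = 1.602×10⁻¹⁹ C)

n ≈ 2.06×10²⁸ m⁻³

From V_H = IB/(n e t), n = IB/(V_H e t).
n = (20.0)(0.851)/((3.94×10⁻⁶)(1.602×10⁻¹⁹)(1.31×10⁻³)) ≈ 2.06×10²⁸ m⁻³.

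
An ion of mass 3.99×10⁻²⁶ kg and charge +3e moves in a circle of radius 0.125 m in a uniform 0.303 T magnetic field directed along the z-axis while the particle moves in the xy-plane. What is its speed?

v ≈ 4.56×10⁵ m/s

From |q|vB = mv²/r, v = |q|Br/m.
v = (4.806×10⁻¹⁹)(0.303)(0.125)/3.99×10⁻²⁶ ≈ 4.56×10⁵ m/s.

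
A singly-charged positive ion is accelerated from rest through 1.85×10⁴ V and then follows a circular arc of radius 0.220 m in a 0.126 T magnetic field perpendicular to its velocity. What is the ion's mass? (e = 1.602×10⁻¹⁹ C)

m ≈ 3.33×10⁻²⁷ kg

Combine |q|V = ½mv² and r = mv/(|q|B): eliminate v to get m = qB²r²/(2V).
m = (1.602×10⁻¹⁹)(0.126)²(0.220)²/(2·1.85×10⁴) ≈ 3.33×10⁻²⁷ kg.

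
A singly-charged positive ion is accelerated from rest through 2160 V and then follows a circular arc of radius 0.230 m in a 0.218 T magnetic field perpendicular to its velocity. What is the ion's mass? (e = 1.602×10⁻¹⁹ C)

Combine |q|V = ½mv² and r = mv/(|q|B): eliminate v to get m = qB²r²/(2V).
m = (1.602×10⁻¹⁹)(0.218)²(0.230)²/(2·2160) ≈ 9.32×10⁻²⁶ kg.

m ≈ 9.32×10⁻²⁶ kg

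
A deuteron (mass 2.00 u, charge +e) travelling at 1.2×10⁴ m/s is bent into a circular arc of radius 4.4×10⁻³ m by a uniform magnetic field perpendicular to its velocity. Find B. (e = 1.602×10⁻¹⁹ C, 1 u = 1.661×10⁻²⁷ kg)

B ≈ 0.057 T

From |q|vB = mv²/r, B = mv/(|q|r).
B = (3.322×10⁻²⁷)(1.2×10⁴)/((1.602×10⁻¹⁹)(4.4×10⁻³)) ≈ 0.057 T.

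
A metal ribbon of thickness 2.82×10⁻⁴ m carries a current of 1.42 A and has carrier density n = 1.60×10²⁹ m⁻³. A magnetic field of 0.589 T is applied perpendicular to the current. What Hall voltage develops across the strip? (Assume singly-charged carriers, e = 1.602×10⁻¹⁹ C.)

V_H = IB/(n e t).
V_H = (1.42)(0.589)/((1.60×10²⁹)(1.602×10⁻¹⁹)(2.82×10⁻⁴)) ≈ 1.16×10⁻⁷ V.

V_H ≈ 1.16×10⁻⁷ V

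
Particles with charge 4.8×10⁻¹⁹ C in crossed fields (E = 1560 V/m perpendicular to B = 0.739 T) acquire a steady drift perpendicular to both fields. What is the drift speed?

The E×B drift speed is v_d = E/B.
v_d = 1560/0.739 = 2110 m/s.

v_d ≈ 2110 m/s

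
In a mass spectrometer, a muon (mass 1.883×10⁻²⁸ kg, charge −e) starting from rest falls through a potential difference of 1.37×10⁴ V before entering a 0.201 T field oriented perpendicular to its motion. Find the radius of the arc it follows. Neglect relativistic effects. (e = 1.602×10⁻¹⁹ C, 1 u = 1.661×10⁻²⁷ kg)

Acceleration: |q|V = ½mv² ⇒ v = √(2|q|V/m) = √(2·1.602×10⁻¹⁹·1.37×10⁴/1.883×10⁻²⁸) ≈ 4.828×10⁶ m/s.
In the field: r = mv/(|q|B) = (1.883×10⁻²⁸)(4.828×10⁶)/((1.602×10⁻¹⁹)(0.201)) ≈ 0.0282 m.

r ≈ 0.0282 m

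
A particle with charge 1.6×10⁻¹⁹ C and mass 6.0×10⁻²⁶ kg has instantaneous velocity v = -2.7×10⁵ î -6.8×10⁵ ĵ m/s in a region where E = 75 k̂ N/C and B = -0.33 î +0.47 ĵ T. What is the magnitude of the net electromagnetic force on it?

|F| ≈ 5.62×10⁻¹⁴ N

v×B = (0, 0, -3.51×10⁵) N/C.
E + v×B = (0, 0, -3.51×10⁵) N/C.
F = q(E + v×B) = (1.6×10⁻¹⁹ C)·(0, 0, -3.51×10⁵) = (0, 0, -5.62×10⁻¹⁴) N.
|F| = 5.62×10⁻¹⁴ N.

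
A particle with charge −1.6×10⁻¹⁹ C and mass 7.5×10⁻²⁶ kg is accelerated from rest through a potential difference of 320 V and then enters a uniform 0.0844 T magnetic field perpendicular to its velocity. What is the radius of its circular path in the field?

r ≈ 0.205 m

Acceleration: |q|V = ½mv² ⇒ v = √(2|q|V/m) = √(2·1.6×10⁻¹⁹·320/7.5×10⁻²⁶) ≈ 3.695×10⁴ m/s.
In the field: r = mv/(|q|B) = (7.5×10⁻²⁶)(3.695×10⁴)/((1.6×10⁻¹⁹)(0.0844)) ≈ 0.205 m.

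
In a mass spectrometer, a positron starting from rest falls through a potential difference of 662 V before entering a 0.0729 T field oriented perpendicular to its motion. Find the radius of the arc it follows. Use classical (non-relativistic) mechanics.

Acceleration: |q|V = ½mv² ⇒ v = √(2|q|V/m) = √(2·1.602×10⁻¹⁹·662/9.109×10⁻³¹) ≈ 1.526×10⁷ m/s.
In the field: r = mv/(|q|B) = (9.109×10⁻³¹)(1.526×10⁷)/((1.602×10⁻¹⁹)(0.0729)) ≈ 1.19×10⁻³ m.

r ≈ 1.19×10⁻³ m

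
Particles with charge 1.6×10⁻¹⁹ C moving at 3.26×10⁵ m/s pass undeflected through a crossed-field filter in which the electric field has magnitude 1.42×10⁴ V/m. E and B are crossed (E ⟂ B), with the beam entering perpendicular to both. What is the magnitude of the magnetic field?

Balance of forces in the selector: qE = qvB ⇒ B = E/v.
B = 1.42×10⁴/3.26×10⁵ = 0.0436 T.

B = 0.0436 T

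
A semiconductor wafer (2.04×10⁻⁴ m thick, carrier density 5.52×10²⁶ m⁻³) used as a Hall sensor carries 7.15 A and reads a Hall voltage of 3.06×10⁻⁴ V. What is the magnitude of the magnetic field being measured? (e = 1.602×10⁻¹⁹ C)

From V_H = IB/(n e t), B = V_H n e t / I.
B = (3.06×10⁻⁴)(5.52×10²⁶)(1.602×10⁻¹⁹)(2.04×10⁻⁴)/7.15 ≈ 0.772 T.

B ≈ 0.772 T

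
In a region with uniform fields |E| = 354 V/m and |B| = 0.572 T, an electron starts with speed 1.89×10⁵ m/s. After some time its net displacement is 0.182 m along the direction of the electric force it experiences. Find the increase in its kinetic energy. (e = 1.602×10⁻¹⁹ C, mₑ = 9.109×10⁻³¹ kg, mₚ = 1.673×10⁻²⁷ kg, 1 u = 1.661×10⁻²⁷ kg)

ΔKE ≈ 1.03×10⁻¹⁷ J

The magnetic force is always ⟂ v and does no work; only the electric force changes KE.
ΔKE = F_E · d = |q|E d = (1.602×10⁻¹⁹)(354)(0.182) ≈ 1.03×10⁻¹⁷ J.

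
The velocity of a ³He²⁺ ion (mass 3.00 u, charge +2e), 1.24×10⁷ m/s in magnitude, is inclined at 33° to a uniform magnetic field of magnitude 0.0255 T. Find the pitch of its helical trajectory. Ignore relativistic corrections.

v∥ = v cosθ = 1.24×10⁷·cos33° ≈ 1.040×10⁷ m/s.
T = 2πm/(|q|B) = 2π(4.983×10⁻²⁷)/((3.204×10⁻¹⁹)(0.0255)) ≈ 3.832×10⁻⁶ s.
pitch = v∥ T = (1.040×10⁷)(3.832×10⁻⁶) ≈ 39.9 m.

p ≈ 39.9 m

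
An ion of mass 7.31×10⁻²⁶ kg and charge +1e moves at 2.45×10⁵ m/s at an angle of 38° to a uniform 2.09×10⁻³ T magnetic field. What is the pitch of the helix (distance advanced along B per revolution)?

v∥ = v cosθ = 2.45×10⁵·cos38° ≈ 1.931×10⁵ m/s.
T = 2πm/(|q|B) = 2π(7.31×10⁻²⁶)/((1.602×10⁻¹⁹)(2.09×10⁻³)) ≈ 1.372×10⁻³ s.
pitch = v∥ T = (1.931×10⁵)(1.372×10⁻³) ≈ 265 m.

p ≈ 265 m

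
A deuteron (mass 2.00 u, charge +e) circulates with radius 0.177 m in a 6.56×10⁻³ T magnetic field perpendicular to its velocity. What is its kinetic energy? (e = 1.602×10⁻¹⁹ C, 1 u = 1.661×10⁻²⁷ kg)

KE ≈ 32.5 eV

v = |q|Br/m, then KE = ½mv² = (qBr)²/(2m).
v = (1.602×10⁻¹⁹)(6.56×10⁻³)(0.177)/3.322×10⁻²⁷ ≈ 5.599×10⁴ m/s.
KE = ½(3.322×10⁻²⁷)(5.599×10⁴)² ≈ 5.21×10⁻¹⁸ J = 32.5 eV.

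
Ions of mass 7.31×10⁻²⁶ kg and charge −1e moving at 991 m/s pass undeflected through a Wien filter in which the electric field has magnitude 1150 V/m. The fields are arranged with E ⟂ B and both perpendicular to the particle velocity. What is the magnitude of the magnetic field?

B = 1.16 T

Balance of forces in the selector: qE = qvB ⇒ B = E/v.
B = 1150/991 = 1.16 T.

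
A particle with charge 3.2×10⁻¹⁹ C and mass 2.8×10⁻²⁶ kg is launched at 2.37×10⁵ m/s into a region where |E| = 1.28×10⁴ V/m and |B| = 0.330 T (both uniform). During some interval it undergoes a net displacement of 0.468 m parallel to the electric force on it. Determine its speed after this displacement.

B does no work; ΔKE = |q|E d.
½mv_f² = ½mv₀² + |q|Ed = ½(2.8×10⁻²⁶)(2.37×10⁵)² + (3.2×10⁻¹⁹)(1.28×10⁴)(0.468) ≈ 7.864×10⁻¹⁶ J + 1.917×10⁻¹⁵ J ≈ 2.703×10⁻¹⁵ J.
v_f = √(2·2.703×10⁻¹⁵/2.8×10⁻²⁶) ≈ 4.39×10⁵ m/s.

v_f ≈ 4.39×10⁵ m/s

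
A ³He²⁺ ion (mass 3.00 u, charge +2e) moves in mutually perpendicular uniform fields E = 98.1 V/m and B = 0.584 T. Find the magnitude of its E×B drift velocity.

v_d ≈ 168 m/s

The steady drift has the magnetic force balancing the electric force, so v_d = E/B.
v_d = 98.1/0.584 = 168 m/s.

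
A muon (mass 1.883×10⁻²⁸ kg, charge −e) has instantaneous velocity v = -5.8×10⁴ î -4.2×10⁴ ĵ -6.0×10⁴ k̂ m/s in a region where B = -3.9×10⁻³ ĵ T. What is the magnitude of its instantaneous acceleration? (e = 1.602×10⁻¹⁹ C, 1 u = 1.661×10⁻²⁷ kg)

|a| ≈ 2.77×10¹¹ m/s²

v×B = (-234, 0, 226) N/C.
F = q v×B = (−1.602×10⁻¹⁹ C)·(-234, 0, 226) = (3.75×10⁻¹⁷, 0, -3.62×10⁻¹⁷) N.
|a| = |F|/m = 5.214×10⁻¹⁷/1.883×10⁻²⁸ ≈ 2.77×10¹¹ m/s².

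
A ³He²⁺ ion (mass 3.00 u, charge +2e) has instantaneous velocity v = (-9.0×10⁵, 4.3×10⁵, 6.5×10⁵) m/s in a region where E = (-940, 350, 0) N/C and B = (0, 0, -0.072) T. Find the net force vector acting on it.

F ≈ (-1.02×10⁻¹⁴, -2.06×10⁻¹⁴, 0) N

v×B = (-3.10×10⁴, -6.48×10⁴, 0) N/C.
E + v×B = (-3.19×10⁴, -6.44×10⁴, 0) N/C.
F = q(E + v×B) = (3.204×10⁻¹⁹ C)·(-3.19×10⁴, -6.44×10⁴, 0) = (-1.02×10⁻¹⁴, -2.06×10⁻¹⁴, 0) N.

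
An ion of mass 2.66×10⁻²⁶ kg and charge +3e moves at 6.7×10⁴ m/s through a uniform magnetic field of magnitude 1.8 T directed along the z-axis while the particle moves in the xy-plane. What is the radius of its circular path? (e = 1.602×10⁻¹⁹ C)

The magnetic force provides the centripetal force: |q|vB = mv²/r.
r = mv/(|q|B) = (2.66×10⁻²⁶)(6.7×10⁴)/((4.806×10⁻¹⁹)(1.8)) ≈ 2.1×10⁻³ m.

r ≈ 2.1×10⁻³ m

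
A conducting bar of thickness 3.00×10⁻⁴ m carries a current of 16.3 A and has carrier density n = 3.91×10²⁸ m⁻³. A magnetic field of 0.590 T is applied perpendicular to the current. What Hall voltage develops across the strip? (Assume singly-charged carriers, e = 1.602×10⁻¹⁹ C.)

V_H ≈ 5.12×10⁻⁶ V

V_H = IB/(n e t).
V_H = (16.3)(0.590)/((3.91×10²⁸)(1.602×10⁻¹⁹)(3.00×10⁻⁴)) ≈ 5.12×10⁻⁶ V.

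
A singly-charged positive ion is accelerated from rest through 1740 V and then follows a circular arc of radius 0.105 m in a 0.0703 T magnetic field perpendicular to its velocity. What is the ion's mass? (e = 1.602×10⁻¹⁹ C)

m ≈ 2.51×10⁻²⁷ kg

Combine |q|V = ½mv² and r = mv/(|q|B): eliminate v to get m = qB²r²/(2V).
m = (1.602×10⁻¹⁹)(0.0703)²(0.105)²/(2·1740) ≈ 2.51×10⁻²⁷ kg.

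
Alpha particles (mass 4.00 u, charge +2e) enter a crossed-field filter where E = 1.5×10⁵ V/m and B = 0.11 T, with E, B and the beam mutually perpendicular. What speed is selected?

Straight-line motion ⇒ electric and magnetic forces cancel, so E = vB.
v = E/B = 1.5×10⁵/0.11 = 1.4×10⁶ m/s.

v = 1.4×10⁶ m/s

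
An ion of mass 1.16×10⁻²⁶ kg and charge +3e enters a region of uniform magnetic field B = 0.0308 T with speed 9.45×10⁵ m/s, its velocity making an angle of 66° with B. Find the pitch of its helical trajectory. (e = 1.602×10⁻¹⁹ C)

p ≈ 1.89 m

v∥ = v cosθ = 9.45×10⁵·cos66° ≈ 3.844×10⁵ m/s.
T = 2πm/(|q|B) = 2π(1.16×10⁻²⁶)/((4.806×10⁻¹⁹)(0.0308)) ≈ 4.924×10⁻⁶ s.
pitch = v∥ T = (3.844×10⁵)(4.924×10⁻⁶) ≈ 1.89 m.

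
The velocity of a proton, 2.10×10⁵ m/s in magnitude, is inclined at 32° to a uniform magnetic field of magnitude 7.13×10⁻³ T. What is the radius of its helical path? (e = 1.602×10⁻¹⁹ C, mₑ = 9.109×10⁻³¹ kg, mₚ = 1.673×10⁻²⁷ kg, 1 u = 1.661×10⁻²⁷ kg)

r ≈ 0.163 m

v⊥ = v sinθ = 2.10×10⁵·sin32° ≈ 1.113×10⁵ m/s.
r = m v⊥/(|q|B) = (1.673×10⁻²⁷)(1.113×10⁵)/((1.602×10⁻¹⁹)(7.13×10⁻³)) ≈ 0.163 m.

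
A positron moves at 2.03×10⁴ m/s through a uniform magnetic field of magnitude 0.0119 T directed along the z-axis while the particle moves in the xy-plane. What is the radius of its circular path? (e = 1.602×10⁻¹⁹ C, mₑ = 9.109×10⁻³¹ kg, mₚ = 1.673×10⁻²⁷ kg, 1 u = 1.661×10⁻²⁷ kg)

r ≈ 9.70×10⁻⁶ m

The magnetic force provides the centripetal force: |q|vB = mv²/r.
r = mv/(|q|B) = (9.109×10⁻³¹)(2.03×10⁴)/((1.602×10⁻¹⁹)(0.0119)) ≈ 9.70×10⁻⁶ m.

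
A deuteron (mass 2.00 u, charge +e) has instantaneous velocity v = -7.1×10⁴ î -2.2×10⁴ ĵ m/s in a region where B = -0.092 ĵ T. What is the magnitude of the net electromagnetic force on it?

v×B = (0, 0, 6530) N/C.
F = q v×B = (1.602×10⁻¹⁹ C)·(0, 0, 6530) = (0, 0, 1.05×10⁻¹⁵) N.
|F| = 1.05×10⁻¹⁵ N.

|F| ≈ 1.05×10⁻¹⁵ N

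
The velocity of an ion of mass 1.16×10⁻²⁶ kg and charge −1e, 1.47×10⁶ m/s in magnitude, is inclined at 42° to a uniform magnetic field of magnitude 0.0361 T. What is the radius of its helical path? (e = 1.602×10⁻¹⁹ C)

v⊥ = v sinθ = 1.47×10⁶·sin42° ≈ 9.836×10⁵ m/s.
r = m v⊥/(|q|B) = (1.16×10⁻²⁶)(9.836×10⁵)/((1.602×10⁻¹⁹)(0.0361)) ≈ 1.97 m.

r ≈ 1.97 m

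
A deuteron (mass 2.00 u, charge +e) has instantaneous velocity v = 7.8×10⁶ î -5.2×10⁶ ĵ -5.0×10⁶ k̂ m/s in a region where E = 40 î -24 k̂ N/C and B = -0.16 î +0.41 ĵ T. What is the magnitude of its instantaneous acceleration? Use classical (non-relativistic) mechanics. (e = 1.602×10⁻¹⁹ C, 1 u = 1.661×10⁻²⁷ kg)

|a| ≈ 1.56×10¹⁴ m/s²

v×B = (2.05×10⁶, 8.00×10⁵, 2.37×10⁶) N/C.
E + v×B = (2.05×10⁶, 8.00×10⁵, 2.37×10⁶) N/C.
F = q(E + v×B) = (1.602×10⁻¹⁹ C)·(2.05×10⁶, 8.00×10⁵, 2.37×10⁶) = (3.28×10⁻¹³, 1.28×10⁻¹³, 3.79×10⁻¹³) N.
|a| = |F|/m = 5.176×10⁻¹³/3.322×10⁻²⁷ ≈ 1.56×10¹⁴ m/s².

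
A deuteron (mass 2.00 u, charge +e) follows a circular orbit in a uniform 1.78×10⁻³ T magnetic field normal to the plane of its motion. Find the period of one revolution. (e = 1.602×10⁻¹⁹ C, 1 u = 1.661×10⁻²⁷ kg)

T ≈ 7.32×10⁻⁵ s

The cyclotron period depends only on m, q, B: T = 2πm/(|q|B).
T = 2π(3.322×10⁻²⁷)/((1.602×10⁻¹⁹)(1.78×10⁻³)) ≈ 7.32×10⁻⁵ s.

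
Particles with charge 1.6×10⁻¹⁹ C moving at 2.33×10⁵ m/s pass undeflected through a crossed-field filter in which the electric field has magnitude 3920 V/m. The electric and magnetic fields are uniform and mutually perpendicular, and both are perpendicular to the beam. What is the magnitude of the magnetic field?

B = 0.0168 T

Balance of forces in the selector: qE = qvB ⇒ B = E/v.
B = 3920/2.33×10⁵ = 0.0168 T.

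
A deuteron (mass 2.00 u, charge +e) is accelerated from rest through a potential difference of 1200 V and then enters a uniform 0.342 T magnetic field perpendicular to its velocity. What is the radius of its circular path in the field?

r ≈ 0.0206 m

Acceleration: |q|V = ½mv² ⇒ v = √(2|q|V/m) = √(2·1.602×10⁻¹⁹·1200/3.322×10⁻²⁷) ≈ 3.402×10⁵ m/s.
In the field: r = mv/(|q|B) = (3.322×10⁻²⁷)(3.402×10⁵)/((1.602×10⁻¹⁹)(0.342)) ≈ 0.0206 m.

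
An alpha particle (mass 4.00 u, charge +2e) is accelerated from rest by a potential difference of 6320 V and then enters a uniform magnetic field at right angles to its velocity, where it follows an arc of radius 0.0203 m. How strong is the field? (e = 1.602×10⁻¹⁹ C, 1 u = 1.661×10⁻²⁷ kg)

v = √(2|q|V/m) = √(2·3.204×10⁻¹⁹·6320/6.644×10⁻²⁷) ≈ 7.807×10⁵ m/s.
B = mv/(|q|r) = (6.644×10⁻²⁷)(7.807×10⁵)/((3.204×10⁻¹⁹)(0.0203)) ≈ 0.798 T.

B ≈ 0.798 T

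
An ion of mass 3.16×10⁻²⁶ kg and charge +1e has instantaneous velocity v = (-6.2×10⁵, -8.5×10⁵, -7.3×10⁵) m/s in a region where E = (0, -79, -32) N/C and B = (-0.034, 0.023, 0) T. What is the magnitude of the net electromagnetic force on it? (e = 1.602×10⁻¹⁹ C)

|F| ≈ 8.42×10⁻¹⁵ N

v×B = (1.68×10⁴, 2.48×10⁴, -4.32×10⁴) N/C.
E + v×B = (1.68×10⁴, 2.47×10⁴, -4.32×10⁴) N/C.
F = q(E + v×B) = (1.602×10⁻¹⁹ C)·(1.68×10⁴, 2.47×10⁴, -4.32×10⁴) = (2.69×10⁻¹⁵, 3.96×10⁻¹⁵, -6.92×10⁻¹⁵) N.
|F| = 8.42×10⁻¹⁵ N.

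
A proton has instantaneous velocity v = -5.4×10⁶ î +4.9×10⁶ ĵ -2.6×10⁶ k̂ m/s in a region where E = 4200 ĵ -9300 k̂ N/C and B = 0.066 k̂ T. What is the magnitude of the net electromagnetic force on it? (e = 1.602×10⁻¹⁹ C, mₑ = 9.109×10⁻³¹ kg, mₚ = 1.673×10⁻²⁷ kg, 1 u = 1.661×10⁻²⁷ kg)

v×B = (3.23×10⁵, 3.56×10⁵, 0) N/C.
E + v×B = (3.23×10⁵, 3.61×10⁵, -9300) N/C.
F = q(E + v×B) = (1.602×10⁻¹⁹ C)·(3.23×10⁵, 3.61×10⁵, -9300) = (5.18×10⁻¹⁴, 5.78×10⁻¹⁴, -1.49×10⁻¹⁵) N.
|F| = 7.76×10⁻¹⁴ N.

|F| ≈ 7.76×10⁻¹⁴ N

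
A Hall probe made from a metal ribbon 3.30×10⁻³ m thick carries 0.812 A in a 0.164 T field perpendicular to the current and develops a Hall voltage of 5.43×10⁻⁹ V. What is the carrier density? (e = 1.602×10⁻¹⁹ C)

n ≈ 4.64×10²⁸ m⁻³

From V_H = IB/(n e t), n = IB/(V_H e t).
n = (0.812)(0.164)/((5.43×10⁻⁹)(1.602×10⁻¹⁹)(3.30×10⁻³)) ≈ 4.64×10²⁸ m⁻³.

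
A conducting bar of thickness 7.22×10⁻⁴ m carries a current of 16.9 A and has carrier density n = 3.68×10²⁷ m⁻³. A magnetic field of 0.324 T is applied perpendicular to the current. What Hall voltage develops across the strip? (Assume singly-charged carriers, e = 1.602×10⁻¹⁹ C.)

V_H = IB/(n e t).
V_H = (16.9)(0.324)/((3.68×10²⁷)(1.602×10⁻¹⁹)(7.22×10⁻⁴)) ≈ 1.29×10⁻⁵ V.

V_H ≈ 1.29×10⁻⁵ V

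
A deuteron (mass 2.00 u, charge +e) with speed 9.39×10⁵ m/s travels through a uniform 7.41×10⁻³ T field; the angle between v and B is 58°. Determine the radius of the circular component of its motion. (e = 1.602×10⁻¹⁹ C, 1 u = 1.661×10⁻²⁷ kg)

r ≈ 2.23 m

v⊥ = v sinθ = 9.39×10⁵·sin58° ≈ 7.963×10⁵ m/s.
r = m v⊥/(|q|B) = (3.322×10⁻²⁷)(7.963×10⁵)/((1.602×10⁻¹⁹)(7.41×10⁻³)) ≈ 2.23 m.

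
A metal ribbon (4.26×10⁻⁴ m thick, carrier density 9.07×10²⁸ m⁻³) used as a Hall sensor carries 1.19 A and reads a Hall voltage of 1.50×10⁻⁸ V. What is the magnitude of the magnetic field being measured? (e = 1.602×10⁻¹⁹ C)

From V_H = IB/(n e t), B = V_H n e t / I.
B = (1.50×10⁻⁸)(9.07×10²⁸)(1.602×10⁻¹⁹)(4.26×10⁻⁴)/1.19 ≈ 0.0780 T.

B ≈ 0.0780 T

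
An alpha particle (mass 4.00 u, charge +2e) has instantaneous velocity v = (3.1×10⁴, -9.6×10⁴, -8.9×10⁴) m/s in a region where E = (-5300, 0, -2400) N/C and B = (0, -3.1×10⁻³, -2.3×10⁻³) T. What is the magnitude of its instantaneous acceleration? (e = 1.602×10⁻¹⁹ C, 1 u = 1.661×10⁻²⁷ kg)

v×B = (-55.1, 71.3, -96.1) N/C.
E + v×B = (-5360, 71.3, -2500) N/C.
F = q(E + v×B) = (3.204×10⁻¹⁹ C)·(-5360, 71.3, -2500) = (-1.72×10⁻¹⁵, 2.28×10⁻¹⁷, -8.00×10⁻¹⁶) N.
|a| = |F|/m = 1.893×10⁻¹⁵/6.644×10⁻²⁷ ≈ 2.85×10¹¹ m/s².

|a| ≈ 2.85×10¹¹ m/s²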